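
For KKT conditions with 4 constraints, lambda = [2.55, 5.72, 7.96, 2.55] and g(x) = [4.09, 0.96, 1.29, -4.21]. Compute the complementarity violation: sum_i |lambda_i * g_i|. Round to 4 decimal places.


KKT complementary slackness check:
lambda_1 * g_1 = 2.55 * 4.09 = 10.4295
lambda_2 * g_2 = 5.72 * 0.96 = 5.4912
lambda_3 * g_3 = 7.96 * 1.29 = 10.2684
lambda_4 * g_4 = 2.55 * -4.21 = -10.7355
Total violation = 10.4295 + 5.4912 + 10.2684 + 10.7355 = 36.9246


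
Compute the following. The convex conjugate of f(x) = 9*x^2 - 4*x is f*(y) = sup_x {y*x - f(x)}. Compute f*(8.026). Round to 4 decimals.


f*(y) = sup_x {y*x - a*x^2 - b*x} = sup_x {(y-b)*x - a*x^2}
FOC: (y - b) - 2a*x = 0 => x* = (y - b)/(2a)
x* = (8.026 + 4)/(2*9) = 0.6681
f*(8.026) = (y-b)^2/(4a) = (8.026 + 4)^2/(4*9)
= 144.6247/36 = 4.0174


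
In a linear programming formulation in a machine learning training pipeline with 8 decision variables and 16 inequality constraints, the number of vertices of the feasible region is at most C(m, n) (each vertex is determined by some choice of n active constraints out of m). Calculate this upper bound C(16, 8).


Each vertex corresponds to some choice of n active constraints out of m, so the number of vertices is at most C(m, n) = m! / (n!(m-n)!).
m = 16, n = 8
Numerator: 16 * 15 * 14 * 13 * 12 * 11 * 10 * 9
Denominator: 8! = 40320
C(16, 8) = 12870


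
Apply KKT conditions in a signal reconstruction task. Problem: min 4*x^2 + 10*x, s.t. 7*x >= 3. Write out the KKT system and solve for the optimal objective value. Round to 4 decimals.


Step 1: Try lambda = 0 (constraint inactive).
x_unc = -10/(2*4) = -1.25
Check: 7*-1.25 = -8.75 < 3 -- violated!
Step 2: Constraint must be active: 7*x = 3
x* = 3/7 = 0.4286 (rounded; the exact value 3/7 is used below)
lambda = (2*4*(3/7) + 10)/7 = 1.9184
Step 3: Compute optimal value.
f(x*) = 4*(3/7)^2 + 10*(3/7) = 5.0204


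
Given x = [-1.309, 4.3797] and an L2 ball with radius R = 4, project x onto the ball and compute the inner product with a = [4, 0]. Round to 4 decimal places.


Step 1: Compute ||x|| (intermediates to 6 decimals).
||x|| = sqrt((-1.309)^2 + 4.3797^2) = 4.571133
Step 2: Project.
Since ||x|| > R, scale = R/||x|| = 4/4.571133 = 0.875057, proj(x) = scale * x
proj(x) = [-1.14545, 3.832487]
Step 3: Dot product.
a^T * proj(x) = 4*(-1.14545) + 0*3.832487 = -4.5818


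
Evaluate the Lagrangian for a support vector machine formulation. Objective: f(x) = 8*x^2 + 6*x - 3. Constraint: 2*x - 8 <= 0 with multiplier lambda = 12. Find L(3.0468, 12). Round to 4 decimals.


Step 1: Evaluate f(x).
f(3.0468) = 8*3.0468^2 + 6*3.0468 - 3 = 89.5447
Step 2: Evaluate g(x).
g(3.0468) = 2*3.0468 - 8 = -1.9064
Step 3: Compute Lagrangian.
L = 89.5447 + 12*-1.9064 = 66.6679


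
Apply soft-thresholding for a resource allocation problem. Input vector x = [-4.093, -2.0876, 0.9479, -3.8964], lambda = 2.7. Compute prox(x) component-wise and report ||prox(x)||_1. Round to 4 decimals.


Soft-thresholding with lambda = 2.7:
prox(-4.093) = sign(-4.093)*max(|-4.093| - 2.7, 0) = -1.393
prox(-2.0876) = sign(-2.0876)*max(|-2.0876| - 2.7, 0) = 0.0
prox(0.9479) = sign(0.9479)*max(|0.9479| - 2.7, 0) = 0.0
prox(-3.8964) = sign(-3.8964)*max(|-3.8964| - 2.7, 0) = -1.1964
prox(x) = [-1.393, 0.0, 0.0, -1.1964]
||prox(x)||_1 = 1.393 + 0.0 + 0.0 + 1.1964 = 2.5894


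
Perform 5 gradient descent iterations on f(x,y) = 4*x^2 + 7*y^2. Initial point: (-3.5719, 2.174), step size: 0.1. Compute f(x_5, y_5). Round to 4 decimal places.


Gradient descent on f(x,y) = 4*x^2 + 7*y^2.
Starting point: (-3.5719, 2.174), alpha = 0.1
Step 1: grad_x = 2*4*-3.5719 = -28.5752, grad_y = 2*7*2.174 = 30.436
  x_1 = -3.5719 - 0.1*-28.5752 = -0.7144
  y_1 = 2.174 - 0.1*30.436 = -0.8696
Step 2: grad_x = 2*4*-0.7144 = -5.715, grad_y = 2*7*-0.8696 = -12.1744
  x_2 = -0.7144 - 0.1*-5.715 = -0.1429
  y_2 = -0.8696 - 0.1*-12.1744 = 0.3478
Step 3: grad_x = 2*4*-0.1429 = -1.143, grad_y = 2*7*0.3478 = 4.8698
  x_3 = -0.1429 - 0.1*-1.143 = -0.0286
  y_3 = 0.3478 - 0.1*4.8698 = -0.1391
Step 4: grad_x = 2*4*-0.0286 = -0.2286, grad_y = 2*7*-0.1391 = -1.9479
  x_4 = -0.0286 - 0.1*-0.2286 = -0.0057
  y_4 = -0.1391 - 0.1*-1.9479 = 0.0557
Step 5: grad_x = 2*4*-0.0057 = -0.0457, grad_y = 2*7*0.0557 = 0.7792
  x_5 = -0.0057 - 0.1*-0.0457 = -0.0011
  y_5 = 0.0557 - 0.1*0.7792 = -0.0223
f(-0.0011, -0.0223) = 4*(-0.0011)^2 + 7*(-0.0223)^2 = 0.0035


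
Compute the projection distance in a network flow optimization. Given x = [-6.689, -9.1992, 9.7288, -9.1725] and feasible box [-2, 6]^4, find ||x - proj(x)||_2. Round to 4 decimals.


Project each component onto [-2, 6].
clip(-6.689) = -2.0, clip(-9.1992) = -2.0, clip(9.7288) = 6.0, clip(-9.1725) = -2.0
Projection = [-2.0, -2.0, 6.0, -2.0]
Squared diffs: [21.9867, 51.8285, 13.9039, 51.4448]
Distance = sqrt(139.1639) = 11.7968


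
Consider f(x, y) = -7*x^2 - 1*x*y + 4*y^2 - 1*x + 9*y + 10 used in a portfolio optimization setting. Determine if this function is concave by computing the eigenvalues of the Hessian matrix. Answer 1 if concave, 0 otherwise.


The Hessian of f(x,y) = -7*x^2 - 1*x*y + 4*y^2 - 1*x + 9*y + 10 is:
H = [[-14, -1], [-1, 8]]
Trace = -14 + 8 = -6
Determinant = -14*8 - (-1)^2 = -113
Discriminant = (-6)^2 - 4*-113 = 488.0
Eigenvalues: lambda_1 = -14.0454, lambda_2 = 8.0454
The function is not concave.

0


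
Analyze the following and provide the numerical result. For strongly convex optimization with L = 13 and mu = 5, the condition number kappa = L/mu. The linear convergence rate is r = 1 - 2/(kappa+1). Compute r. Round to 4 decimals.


Step 1: Compute the condition number.
kappa = L/mu = 13/5 = 2.6
Step 2: Compute the convergence rate.
r = 1 - 2/(kappa + 1) = 1 - 2*mu/(L + mu) = (L - mu)/(L + mu) = 8/18 = 0.4444


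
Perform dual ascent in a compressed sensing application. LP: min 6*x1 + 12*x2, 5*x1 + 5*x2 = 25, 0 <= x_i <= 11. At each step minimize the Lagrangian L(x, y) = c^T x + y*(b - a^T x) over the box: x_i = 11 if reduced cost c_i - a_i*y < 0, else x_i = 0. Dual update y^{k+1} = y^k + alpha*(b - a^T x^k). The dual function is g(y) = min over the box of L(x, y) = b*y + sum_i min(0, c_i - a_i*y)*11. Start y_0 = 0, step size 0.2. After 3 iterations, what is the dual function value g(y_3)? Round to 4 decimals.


Dual ascent for LP: min 6*x1 + 12*x2, 5*x1 + 5*x2 = 25, 0 <= x_i <= 11
Step 1: y^k = 0.0, reduced costs: (6.0, 12.0)
  x^k = (0.0, 0.0), subgradient = b - a^T x = 25.0
  y^{k+1} = 0.0 + 0.2*25.0 = 5.0
Step 2: y^k = 5.0, reduced costs: (-19.0, -13.0)
  x^k = (11.0, 11.0), subgradient = b - a^T x = -85.0
  y^{k+1} = 5.0 + 0.2*-85.0 = -12.0
Step 3: y^k = -12.0, reduced costs: (66.0, 72.0)
  x^k = (0.0, 0.0), subgradient = b - a^T x = 25.0
  y^{k+1} = -12.0 + 0.2*25.0 = -7.0
Dual objective at y_3 = -7.0: reduced costs (41.0, 47.0), box minimizer x = (0.0, 0.0)
g(y_3) = b*y + (c1 - a1*y)*x1 + (c2 - a2*y)*x2 = 25*(-7.0) + 41.0*0.0 + 47.0*0.0 = -175.0 + 0.0 + 0.0 = -175.0


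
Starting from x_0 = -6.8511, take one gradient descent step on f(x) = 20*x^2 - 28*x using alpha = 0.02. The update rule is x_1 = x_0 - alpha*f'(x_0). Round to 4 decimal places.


We compute the gradient at x_0 and apply the update.
f'(x) = 40*x - 28
f'(-6.8511) = 40*-6.8511 - 28 = -302.044
x_1 = -6.8511 - 0.02*-302.044 = -0.8102


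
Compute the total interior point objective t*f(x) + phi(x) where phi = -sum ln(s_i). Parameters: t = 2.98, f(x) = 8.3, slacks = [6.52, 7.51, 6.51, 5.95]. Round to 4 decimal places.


Step 1: Compute log-barrier.
ln values: [1.8749, 2.0162, 1.8733, 1.7834]
phi = -(1.8749 + 2.0162 + 1.8733 + 1.7834) = -7.5478
Step 2: Compute augmented objective.
t*f(x) = 2.98*8.3 = 24.734
Total = 24.734 - 7.5478 = 17.1862


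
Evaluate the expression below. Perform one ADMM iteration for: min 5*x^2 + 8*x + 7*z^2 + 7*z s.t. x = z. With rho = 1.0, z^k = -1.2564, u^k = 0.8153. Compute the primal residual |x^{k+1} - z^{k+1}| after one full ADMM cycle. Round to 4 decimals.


ADMM iteration with rho = 1.0, z^k = -1.2564, u^k = 0.8153
Step 1: x-update.
Minimize 5*x^2 + 8*x + (1.0/2)*(x + 1.2564 + 0.8153)^2
FOC: (2*5 + 1.0)*x = -8 + 1.0*(-1.2564 - 0.8153)
x^{k+1} = -0.9156
Step 2: z-update.
Minimize 7*z^2 + 7*z + (1.0/2)*(-0.9156 - z + 0.8153)^2
FOC: (2*7 + 1.0)*z = -7 + 1.0*(-0.9156 + 0.8153)
z^{k+1} = -0.4734
Step 3: u-update.
u^{k+1} = 0.8153 - 0.9156 + 0.4734 = 0.373
Step 4: Primal residual = |-0.9156 + 0.4734| = 0.4423


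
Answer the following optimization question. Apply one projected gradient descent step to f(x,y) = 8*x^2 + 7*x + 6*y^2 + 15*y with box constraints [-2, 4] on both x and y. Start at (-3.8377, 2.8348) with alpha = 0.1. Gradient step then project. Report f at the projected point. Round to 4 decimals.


Step 1: Compute gradient at (-3.8377, 2.8348).
grad_x = 2*8*-3.8377 + 7 = -54.4032
grad_y = 2*6*2.8348 + 15 = 49.0176
Step 2: Gradient step.
x_raw = -3.8377 - 0.1*-54.4032 = 1.6026
y_raw = 2.8348 - 0.1*49.0176 = -2.067
Step 3: Project onto [-2, 4].
x_proj = clip(1.6026) = 1.6026
y_proj = clip(-2.067) = -2.0
Step 4: Evaluate f.
f(1.6026, -2.0) = 25.7655


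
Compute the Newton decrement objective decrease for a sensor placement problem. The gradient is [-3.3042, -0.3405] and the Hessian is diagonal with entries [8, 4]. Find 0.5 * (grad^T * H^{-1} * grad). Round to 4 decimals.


Step 1: H is diagonal, so H^(-1) * g = [-0.413, -0.0851].
Step 2: g^T H^(-1) g = sum_i g_i^2 / H_ii
  = (-3.3042)^2/8 + (-0.3405)^2/4
  = 1.3647 + 0.029 = 1.3937
Step 3: Objective decrease = 0.5 * g^T H^(-1) g = 0.6969


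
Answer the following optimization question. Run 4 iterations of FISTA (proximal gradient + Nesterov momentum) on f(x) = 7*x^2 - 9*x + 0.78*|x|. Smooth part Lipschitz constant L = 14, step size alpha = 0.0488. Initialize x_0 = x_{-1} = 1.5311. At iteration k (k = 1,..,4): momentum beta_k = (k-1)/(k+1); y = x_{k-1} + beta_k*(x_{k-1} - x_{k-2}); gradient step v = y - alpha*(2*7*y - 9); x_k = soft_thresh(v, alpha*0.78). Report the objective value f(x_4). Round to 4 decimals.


FISTA on f(x) = 7*x^2 - 9*x + 0.78*|x|
L = 14, alpha = 0.0488
Iteration 1: beta = 0.0, y = 1.5311 + 0.0*(1.5311 - 1.5311) = 1.5311
  grad(y) = 12.4354, v = y - alpha*grad = 0.9243
  prox(v) = soft_thresh(0.9243, 0.0381) = 0.8862
Iteration 2: beta = 0.3333, y = 0.8862 + 0.3333*(0.8862 - 1.5311) = 0.6712
  grad(y) = 0.3971, v = y - alpha*grad = 0.6518
  prox(v) = soft_thresh(0.6518, 0.0381) = 0.6138
Iteration 3: beta = 0.5, y = 0.6138 + 0.5*(0.6138 - 0.8862) = 0.4776
  grad(y) = -2.314, v = y - alpha*grad = 0.5905
  prox(v) = soft_thresh(0.5905, 0.0381) = 0.5524
Iteration 4: beta = 0.6, y = 0.5524 + 0.6*(0.5524 - 0.6138) = 0.5156
  grad(y) = -1.7813, v = y - alpha*grad = 0.6025
  prox(v) = soft_thresh(0.6025, 0.0381) = 0.5645
f(x_4) = 7*0.5645^2 - 9*0.5645 + 0.78*|0.5645| = -2.4096


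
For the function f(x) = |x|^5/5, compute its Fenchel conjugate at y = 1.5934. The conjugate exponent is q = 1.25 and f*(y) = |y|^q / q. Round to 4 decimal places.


The conjugate exponent q satisfies 1/p + 1/q = 1.
p = 5, so q = 5/(5 - 1) = 1.25
|y|^q = 1.5934^1.25 = 1.7902
f*(1.5934) = 1.7902 / 1.25 = 1.4322


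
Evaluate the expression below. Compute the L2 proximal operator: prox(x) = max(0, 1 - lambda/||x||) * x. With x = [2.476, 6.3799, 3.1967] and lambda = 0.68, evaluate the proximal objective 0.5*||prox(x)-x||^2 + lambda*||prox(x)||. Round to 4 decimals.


Step 1: Compute ||x||.
||x|| = 7.5533
Step 2: Compute scaling factor.
scale = max(0, 1 - 0.68/7.5533) = 0.91
Step 3: prox(x) = [2.2531, 5.8055, 2.9089]
||prox(x)|| = 6.8733
Step 4: Proximal objective.
0.5*||prox-x||^2 = 0.2312
lambda*||prox|| = 4.6738
Total = 4.9051


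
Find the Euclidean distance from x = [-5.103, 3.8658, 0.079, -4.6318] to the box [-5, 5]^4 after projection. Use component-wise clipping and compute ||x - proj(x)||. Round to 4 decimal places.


Project each component onto [-5, 5].
clip(-5.103) = -5.0, clip(3.8658) = 3.8658, clip(0.079) = 0.079, clip(-4.6318) = -4.6318
Projection = [-5.0, 3.8658, 0.079, -4.6318]
Squared diffs: [0.0106, 0.0, 0.0, 0.0]
Distance = sqrt(0.0106) = 0.103


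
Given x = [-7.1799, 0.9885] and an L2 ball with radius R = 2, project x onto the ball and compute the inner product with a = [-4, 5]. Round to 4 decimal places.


Step 1: Compute ||x|| (intermediates to 6 decimals).
||x|| = sqrt((-7.1799)^2 + 0.9885^2) = 7.247627
Step 2: Project.
Since ||x|| > R, scale = R/||x|| = 2/7.247627 = 0.275952, proj(x) = scale * x
proj(x) = [-1.981308, 0.272779]
Step 3: Dot product.
a^T * proj(x) = -4*(-1.981308) + 5*0.272779 = 9.2891


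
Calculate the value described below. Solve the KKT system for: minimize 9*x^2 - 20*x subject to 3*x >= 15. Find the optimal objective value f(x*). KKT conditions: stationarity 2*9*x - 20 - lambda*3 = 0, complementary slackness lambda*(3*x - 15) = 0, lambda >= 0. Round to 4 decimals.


Step 1: Try lambda = 0 (constraint inactive).
x_unc = 20/(2*9) = 1.1111
Check: 3*1.1111 = 3.3333 < 15 -- violated!
Step 2: Constraint must be active: 3*x = 15
x* = 15/3 = 5.0
lambda = (2*9*5.0 - 20)/3 = 23.3333
Step 3: Compute optimal value.
f(x*) = 9*5.0^2 - 20*5.0 = 125.0


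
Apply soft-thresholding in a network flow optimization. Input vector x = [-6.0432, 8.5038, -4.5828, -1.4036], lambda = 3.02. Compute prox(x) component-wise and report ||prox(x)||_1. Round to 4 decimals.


Soft-thresholding with lambda = 3.02:
prox(-6.0432) = sign(-6.0432)*max(|-6.0432| - 3.02, 0) = -3.0232
prox(8.5038) = sign(8.5038)*max(|8.5038| - 3.02, 0) = 5.4838
prox(-4.5828) = sign(-4.5828)*max(|-4.5828| - 3.02, 0) = -1.5628
prox(-1.4036) = sign(-1.4036)*max(|-1.4036| - 3.02, 0) = 0.0
prox(x) = [-3.0232, 5.4838, -1.5628, 0.0]
||prox(x)||_1 = 3.0232 + 5.4838 + 1.5628 + 0.0 = 10.0698


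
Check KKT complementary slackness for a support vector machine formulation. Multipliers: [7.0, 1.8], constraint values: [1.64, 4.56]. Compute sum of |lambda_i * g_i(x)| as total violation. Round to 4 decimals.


KKT complementary slackness check:
lambda_1 * g_1 = 7.0 * 1.64 = 11.48
lambda_2 * g_2 = 1.8 * 4.56 = 8.208
Total violation = 11.48 + 8.208 = 19.688


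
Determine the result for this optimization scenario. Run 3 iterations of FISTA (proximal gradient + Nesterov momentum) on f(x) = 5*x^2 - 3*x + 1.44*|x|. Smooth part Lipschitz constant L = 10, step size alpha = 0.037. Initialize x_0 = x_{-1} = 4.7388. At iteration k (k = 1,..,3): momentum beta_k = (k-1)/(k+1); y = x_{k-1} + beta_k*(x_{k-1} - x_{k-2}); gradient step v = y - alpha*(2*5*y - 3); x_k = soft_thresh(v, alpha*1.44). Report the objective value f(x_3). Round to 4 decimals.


FISTA on f(x) = 5*x^2 - 3*x + 1.44*|x|
L = 10, alpha = 0.037
Iteration 1: beta = 0.0, y = 4.7388 + 0.0*(4.7388 - 4.7388) = 4.7388
  grad(y) = 44.388, v = y - alpha*grad = 3.0964
  prox(v) = soft_thresh(3.0964, 0.0533) = 3.0432
Iteration 2: beta = 0.3333, y = 3.0432 + 0.3333*(3.0432 - 4.7388) = 2.478
  grad(y) = 21.7795, v = y - alpha*grad = 1.6721
  prox(v) = soft_thresh(1.6721, 0.0533) = 1.6188
Iteration 3: beta = 0.5, y = 1.6188 + 0.5*(1.6188 - 3.0432) = 0.9067
  grad(y) = 6.0666, v = y - alpha*grad = 0.6822
  prox(v) = soft_thresh(0.6822, 0.0533) = 0.6289
f(x_3) = 5*0.6289^2 - 3*0.6289 + 1.44*|0.6289| = 0.9966


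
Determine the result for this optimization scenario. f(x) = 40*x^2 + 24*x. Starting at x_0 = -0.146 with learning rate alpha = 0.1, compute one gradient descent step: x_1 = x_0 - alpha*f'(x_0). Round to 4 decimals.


We compute the gradient at x_0 and apply the update.
f'(x) = 80*x + 24
f'(-0.146) = 80*-0.146 + 24 = 12.32
x_1 = -0.146 - 0.1*12.32 = -1.378


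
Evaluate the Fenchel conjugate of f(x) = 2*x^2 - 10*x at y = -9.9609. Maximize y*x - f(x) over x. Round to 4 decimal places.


f*(y) = sup_x {y*x - a*x^2 - b*x} = sup_x {(y-b)*x - a*x^2}
FOC: (y - b) - 2a*x = 0 => x* = (y - b)/(2a)
x* = (-9.9609 + 10)/(2*2) = 0.0098
f*(-9.9609) = (y-b)^2/(4a) = (-9.9609 + 10)^2/(4*2)
= 0.0015/8 = 0.0002


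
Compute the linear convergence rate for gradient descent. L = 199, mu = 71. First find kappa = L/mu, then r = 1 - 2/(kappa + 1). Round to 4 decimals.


Step 1: Compute the condition number.
kappa = L/mu = 199/71 = 2.8028
Step 2: Compute the convergence rate.
r = 1 - 2/(kappa + 1) = 1 - 2*mu/(L + mu) = (L - mu)/(L + mu) = 128/270 = 0.4741


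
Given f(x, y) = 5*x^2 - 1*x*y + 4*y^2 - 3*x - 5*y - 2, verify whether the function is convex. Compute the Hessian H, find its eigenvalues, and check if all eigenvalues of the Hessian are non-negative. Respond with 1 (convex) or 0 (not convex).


The Hessian of f(x,y) = 5*x^2 - 1*x*y + 4*y^2 - 3*x - 5*y - 2 is:
H = [[10, -1], [-1, 8]]
Trace = 10 + 8 = 18
Determinant = 10*8 - (-1)^2 = 79
Discriminant = (18)^2 - 4*79 = 8.0
Eigenvalues: lambda_1 = 7.5858, lambda_2 = 10.4142
The function is convex.

1


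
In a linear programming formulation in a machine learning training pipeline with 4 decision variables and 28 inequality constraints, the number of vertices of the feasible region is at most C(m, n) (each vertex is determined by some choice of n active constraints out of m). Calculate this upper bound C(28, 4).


Each vertex corresponds to some choice of n active constraints out of m, so the number of vertices is at most C(m, n) = m! / (n!(m-n)!).
m = 28, n = 4
Numerator: 28 * 27 * 26 * 25
Denominator: 4! = 24
C(28, 4) = 20475


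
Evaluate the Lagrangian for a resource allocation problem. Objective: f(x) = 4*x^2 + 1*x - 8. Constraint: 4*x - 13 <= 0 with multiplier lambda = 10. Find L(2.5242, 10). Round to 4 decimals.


Step 1: Evaluate f(x).
f(2.5242) = 4*2.5242^2 + 1*2.5242 - 8 = 20.0105
Step 2: Evaluate g(x).
g(2.5242) = 4*2.5242 - 13 = -2.9032
Step 3: Compute Lagrangian.
L = 20.0105 + 10*-2.9032 = -9.0215


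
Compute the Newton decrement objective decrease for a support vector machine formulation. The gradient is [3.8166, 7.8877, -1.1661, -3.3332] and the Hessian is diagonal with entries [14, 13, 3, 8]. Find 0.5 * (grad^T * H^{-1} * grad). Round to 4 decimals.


Step 1: H is diagonal, so H^(-1) * g = [0.2726, 0.6067, -0.3887, -0.4167].
Step 2: g^T H^(-1) g = sum_i g_i^2 / H_ii
  = (3.8166)^2/14 + (7.8877)^2/13 + (-1.1661)^2/3 + (-3.3332)^2/8
  = 1.0405 + 4.7858 + 0.4533 + 1.3888 = 7.6683
Step 3: Objective decrease = 0.5 * g^T H^(-1) g = 3.8342


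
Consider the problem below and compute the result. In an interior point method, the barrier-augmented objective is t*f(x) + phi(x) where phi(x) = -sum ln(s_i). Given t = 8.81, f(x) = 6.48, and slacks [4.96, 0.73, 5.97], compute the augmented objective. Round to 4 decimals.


Step 1: Compute log-barrier.
ln values: [1.6014, -0.3147, 1.7867]
phi = -(1.6014 - 0.3147 + 1.7867) = -3.0734
Step 2: Compute augmented objective.
t*f(x) = 8.81*6.48 = 57.0888
Total = 57.0888 - 3.0734 = 54.0154


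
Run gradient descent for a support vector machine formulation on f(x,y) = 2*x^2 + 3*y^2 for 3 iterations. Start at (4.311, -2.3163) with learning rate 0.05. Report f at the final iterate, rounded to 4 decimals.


Gradient descent on f(x,y) = 2*x^2 + 3*y^2.
Starting point: (4.311, -2.3163), alpha = 0.05
Step 1: grad_x = 2*2*4.311 = 17.244, grad_y = 2*3*-2.3163 = -13.8978
  x_1 = 4.311 - 0.05*17.244 = 3.4488
  y_1 = -2.3163 - 0.05*-13.8978 = -1.6214
Step 2: grad_x = 2*2*3.4488 = 13.7952, grad_y = 2*3*-1.6214 = -9.7285
  x_2 = 3.4488 - 0.05*13.7952 = 2.759
  y_2 = -1.6214 - 0.05*-9.7285 = -1.135
Step 3: grad_x = 2*2*2.759 = 11.0362, grad_y = 2*3*-1.135 = -6.8099
  x_3 = 2.759 - 0.05*11.0362 = 2.2072
  y_3 = -1.135 - 0.05*-6.8099 = -0.7945
f(2.2072, -0.7945) = 2*2.2072^2 + 3*(-0.7945)^2 = 11.6374


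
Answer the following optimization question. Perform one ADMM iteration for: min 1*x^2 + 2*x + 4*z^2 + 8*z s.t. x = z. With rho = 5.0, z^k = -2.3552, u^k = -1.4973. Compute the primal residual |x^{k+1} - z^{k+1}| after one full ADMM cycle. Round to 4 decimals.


ADMM iteration with rho = 5.0, z^k = -2.3552, u^k = -1.4973
Step 1: x-update.
Minimize 1*x^2 + 2*x + (5.0/2)*(x + 2.3552 - 1.4973)^2
FOC: (2*1 + 5.0)*x = -2 + 5.0*(-2.3552 + 1.4973)
x^{k+1} = -0.8985
Step 2: z-update.
Minimize 4*z^2 + 8*z + (5.0/2)*(-0.8985 - z - 1.4973)^2
FOC: (2*4 + 5.0)*z = -8 + 5.0*(-0.8985 - 1.4973)
z^{k+1} = -1.5368
Step 3: u-update.
u^{k+1} = -1.4973 - 0.8985 + 1.5368 = -0.859
Step 4: Primal residual = |-0.8985 + 1.5368| = 0.6383


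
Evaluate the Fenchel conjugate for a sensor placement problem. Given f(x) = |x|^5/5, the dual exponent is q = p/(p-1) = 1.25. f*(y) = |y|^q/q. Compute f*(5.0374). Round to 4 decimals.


The conjugate exponent q satisfies 1/p + 1/q = 1.
p = 5, so q = 5/(5 - 1) = 1.25
|y|^q = 5.0374^1.25 = 7.5467
f*(5.0374) = 7.5467 / 1.25 = 6.0374


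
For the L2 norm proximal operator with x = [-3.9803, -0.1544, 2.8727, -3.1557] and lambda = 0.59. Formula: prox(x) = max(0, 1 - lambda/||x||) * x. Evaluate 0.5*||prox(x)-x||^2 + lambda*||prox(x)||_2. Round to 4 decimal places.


Step 1: Compute ||x||.
||x|| = 5.8376
Step 2: Compute scaling factor.
scale = max(0, 1 - 0.59/5.8376) = 0.8989
Step 3: prox(x) = [-3.578, -0.1388, 2.5824, -2.8368]
||prox(x)|| = 5.2476
Step 4: Proximal objective.
0.5*||prox-x||^2 = 0.1741
lambda*||prox|| = 3.0961
Total = 3.2701


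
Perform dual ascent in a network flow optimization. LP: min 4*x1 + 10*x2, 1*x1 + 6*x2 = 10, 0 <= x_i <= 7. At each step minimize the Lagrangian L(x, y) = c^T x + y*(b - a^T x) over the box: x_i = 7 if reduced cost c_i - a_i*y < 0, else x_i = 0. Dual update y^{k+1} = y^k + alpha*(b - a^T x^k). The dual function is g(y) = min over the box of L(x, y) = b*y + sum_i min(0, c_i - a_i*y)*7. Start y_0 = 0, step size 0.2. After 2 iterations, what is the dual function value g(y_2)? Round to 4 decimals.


Dual ascent for LP: min 4*x1 + 10*x2, 1*x1 + 6*x2 = 10, 0 <= x_i <= 7
Step 1: y^k = 0.0, reduced costs: (4.0, 10.0)
  x^k = (0.0, 0.0), subgradient = b - a^T x = 10.0
  y^{k+1} = 0.0 + 0.2*10.0 = 2.0
Step 2: y^k = 2.0, reduced costs: (2.0, -2.0)
  x^k = (0.0, 7.0), subgradient = b - a^T x = -32.0
  y^{k+1} = 2.0 + 0.2*-32.0 = -4.4
Dual objective at y_2 = -4.4: reduced costs (8.4, 36.4), box minimizer x = (0.0, 0.0)
g(y_2) = b*y + (c1 - a1*y)*x1 + (c2 - a2*y)*x2 = 10*(-4.4) + 8.4*0.0 + 36.4*0.0 = -44.0 + 0.0 + 0.0 = -44.0


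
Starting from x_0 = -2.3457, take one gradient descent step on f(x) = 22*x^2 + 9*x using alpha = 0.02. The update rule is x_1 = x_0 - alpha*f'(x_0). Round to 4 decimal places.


We compute the gradient at x_0 and apply the update.
f'(x) = 44*x + 9
f'(-2.3457) = 44*-2.3457 + 9 = -94.2108
x_1 = -2.3457 - 0.02*-94.2108 = -0.4615


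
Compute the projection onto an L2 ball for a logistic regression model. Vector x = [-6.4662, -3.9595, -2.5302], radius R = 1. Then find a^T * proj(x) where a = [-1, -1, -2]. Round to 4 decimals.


Step 1: Compute ||x|| (intermediates to 6 decimals).
||x|| = sqrt((-6.4662)^2 + (-3.9595)^2 + (-2.5302)^2) = 7.993203
Step 2: Project.
Since ||x|| > R, scale = R/||x|| = 1/7.993203 = 0.125106, proj(x) = scale * x
proj(x) = [-0.80896, -0.495357, -0.316543]
Step 3: Dot product.
a^T * proj(x) = -1*(-0.80896) - 1*(-0.495357) - 2*(-0.316543) = 1.9374


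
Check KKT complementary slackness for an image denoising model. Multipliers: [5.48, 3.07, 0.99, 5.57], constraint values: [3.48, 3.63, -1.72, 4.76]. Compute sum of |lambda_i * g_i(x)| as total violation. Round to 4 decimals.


KKT complementary slackness check:
lambda_1 * g_1 = 5.48 * 3.48 = 19.0704
lambda_2 * g_2 = 3.07 * 3.63 = 11.1441
lambda_3 * g_3 = 0.99 * -1.72 = -1.7028
lambda_4 * g_4 = 5.57 * 4.76 = 26.5132
Total violation = 19.0704 + 11.1441 + 1.7028 + 26.5132 = 58.4305


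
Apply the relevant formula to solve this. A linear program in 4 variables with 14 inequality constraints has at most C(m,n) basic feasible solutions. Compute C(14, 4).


Each vertex corresponds to some choice of n active constraints out of m, so the number of vertices is at most C(m, n) = m! / (n!(m-n)!).
m = 14, n = 4
Numerator: 14 * 13 * 12 * 11
Denominator: 4! = 24
C(14, 4) = 1001


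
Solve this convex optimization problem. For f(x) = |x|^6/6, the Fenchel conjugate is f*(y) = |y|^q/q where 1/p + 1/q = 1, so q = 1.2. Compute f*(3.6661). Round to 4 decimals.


The conjugate exponent q satisfies 1/p + 1/q = 1.
p = 6, so q = 6/(6 - 1) = 1.2
|y|^q = 3.6661^1.2 = 4.7538
f*(3.6661) = 4.7538 / 1.2 = 3.9615


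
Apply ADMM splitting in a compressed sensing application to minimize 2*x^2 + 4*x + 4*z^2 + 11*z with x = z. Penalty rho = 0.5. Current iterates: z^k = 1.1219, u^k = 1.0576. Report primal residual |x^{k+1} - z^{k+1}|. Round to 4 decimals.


ADMM iteration with rho = 0.5, z^k = 1.1219, u^k = 1.0576
Step 1: x-update.
Minimize 2*x^2 + 4*x + (0.5/2)*(x - 1.1219 + 1.0576)^2
FOC: (2*2 + 0.5)*x = -4 + 0.5*(1.1219 - 1.0576)
x^{k+1} = -0.8817
Step 2: z-update.
Minimize 4*z^2 + 11*z + (0.5/2)*(-0.8817 - z + 1.0576)^2
FOC: (2*4 + 0.5)*z = -11 + 0.5*(-0.8817 + 1.0576)
z^{k+1} = -1.2838
Step 3: u-update.
u^{k+1} = 1.0576 - 0.8817 + 1.2838 = 1.4596
Step 4: Primal residual = |-0.8817 + 1.2838| = 0.402


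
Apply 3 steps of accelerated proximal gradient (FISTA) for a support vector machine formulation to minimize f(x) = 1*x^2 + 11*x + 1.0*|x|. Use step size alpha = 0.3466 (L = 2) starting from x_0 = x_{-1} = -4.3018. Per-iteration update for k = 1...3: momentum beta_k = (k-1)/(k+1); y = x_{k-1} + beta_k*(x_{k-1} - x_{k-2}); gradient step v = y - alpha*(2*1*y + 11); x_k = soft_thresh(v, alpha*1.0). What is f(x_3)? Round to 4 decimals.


FISTA on f(x) = 1*x^2 + 11*x + 1.0*|x|
L = 2, alpha = 0.3466
Iteration 1: beta = 0.0, y = -4.3018 + 0.0*(-4.3018 + 4.3018) = -4.3018
  grad(y) = 2.3964, v = y - alpha*grad = -5.1324
  prox(v) = soft_thresh(-5.1324, 0.3466) = -4.7858
Iteration 2: beta = 0.3333, y = -4.7858 + 0.3333*(-4.7858 + 4.3018) = -4.9471
  grad(y) = 1.1058, v = y - alpha*grad = -5.3304
  prox(v) = soft_thresh(-5.3304, 0.3466) = -4.9838
Iteration 3: beta = 0.5, y = -4.9838 + 0.5*(-4.9838 + 4.7858) = -5.0828
  grad(y) = 0.8345, v = y - alpha*grad = -5.372
  prox(v) = soft_thresh(-5.372, 0.3466) = -5.0254
f(x_3) = 1*(-5.0254)^2 + 11*(-5.0254) + 1.0*|-5.0254| = -24.9994


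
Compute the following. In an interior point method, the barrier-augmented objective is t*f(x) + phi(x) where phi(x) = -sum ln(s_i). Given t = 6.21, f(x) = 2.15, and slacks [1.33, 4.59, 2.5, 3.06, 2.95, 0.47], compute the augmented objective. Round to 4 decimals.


Step 1: Compute log-barrier.
ln values: [0.2852, 1.5239, 0.9163, 1.1184, 1.0818, -0.755]
phi = -(0.2852 + 1.5239 + 0.9163 + 1.1184 + 1.0818 - 0.755) = -4.1705
Step 2: Compute augmented objective.
t*f(x) = 6.21*2.15 = 13.3515
Total = 13.3515 - 4.1705 = 9.181


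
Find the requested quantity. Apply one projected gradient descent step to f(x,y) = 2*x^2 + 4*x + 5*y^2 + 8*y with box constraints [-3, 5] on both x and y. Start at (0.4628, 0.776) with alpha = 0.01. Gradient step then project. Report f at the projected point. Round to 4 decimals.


Step 1: Compute gradient at (0.4628, 0.776).
grad_x = 2*2*0.4628 + 4 = 5.8512
grad_y = 2*5*0.776 + 8 = 15.76
Step 2: Gradient step.
x_raw = 0.4628 - 0.01*5.8512 = 0.4043
y_raw = 0.776 - 0.01*15.76 = 0.6184
Step 3: Project onto [-3, 5].
x_proj = clip(0.4043) = 0.4043
y_proj = clip(0.6184) = 0.6184
Step 4: Evaluate f.
f(0.4043, 0.6184) = 8.8033


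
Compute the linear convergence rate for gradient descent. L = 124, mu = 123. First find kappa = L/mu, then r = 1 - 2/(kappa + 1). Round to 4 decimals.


Step 1: Compute the condition number.
kappa = L/mu = 124/123 = 1.0081
Step 2: Compute the convergence rate.
r = 1 - 2/(kappa + 1) = 1 - 2*mu/(L + mu) = (L - mu)/(L + mu) = 1/247 = 0.004


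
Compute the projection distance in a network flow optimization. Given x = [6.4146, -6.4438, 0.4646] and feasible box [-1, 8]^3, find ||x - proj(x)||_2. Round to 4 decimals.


Project each component onto [-1, 8].
clip(6.4146) = 6.4146, clip(-6.4438) = -1.0, clip(0.4646) = 0.4646
Projection = [6.4146, -1.0, 0.4646]
Squared diffs: [0.0, 29.635, 0.0]
Distance = sqrt(29.635) = 5.4438


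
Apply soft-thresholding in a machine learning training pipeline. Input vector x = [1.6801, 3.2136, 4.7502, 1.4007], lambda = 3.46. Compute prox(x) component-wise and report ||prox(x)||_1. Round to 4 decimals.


Soft-thresholding with lambda = 3.46:
prox(1.6801) = sign(1.6801)*max(|1.6801| - 3.46, 0) = 0.0
prox(3.2136) = sign(3.2136)*max(|3.2136| - 3.46, 0) = 0.0
prox(4.7502) = sign(4.7502)*max(|4.7502| - 3.46, 0) = 1.2902
prox(1.4007) = sign(1.4007)*max(|1.4007| - 3.46, 0) = 0.0
prox(x) = [0.0, 0.0, 1.2902, 0.0]
||prox(x)||_1 = 0.0 + 0.0 + 1.2902 + 0.0 = 1.2902


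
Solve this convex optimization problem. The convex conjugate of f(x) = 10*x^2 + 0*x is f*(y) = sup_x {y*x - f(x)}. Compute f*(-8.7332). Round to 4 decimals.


f*(y) = sup_x {y*x - a*x^2 - b*x} = sup_x {(y-b)*x - a*x^2}
FOC: (y - b) - 2a*x = 0 => x* = (y - b)/(2a)
x* = (-8.7332 - 0)/(2*10) = -0.4367
f*(-8.7332) = (y-b)^2/(4a) = (-8.7332 - 0)^2/(4*10)
= 76.2688/40 = 1.9067


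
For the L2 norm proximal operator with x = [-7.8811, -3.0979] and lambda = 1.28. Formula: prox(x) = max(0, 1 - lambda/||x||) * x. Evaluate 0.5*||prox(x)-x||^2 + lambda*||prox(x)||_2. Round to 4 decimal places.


Step 1: Compute ||x||.
||x|| = 8.4681
Step 2: Compute scaling factor.
scale = max(0, 1 - 1.28/8.4681) = 0.8488
Step 3: prox(x) = [-6.6898, -2.6296]
||prox(x)|| = 7.1881
Step 4: Proximal objective.
0.5*||prox-x||^2 = 0.8192
lambda*||prox|| = 9.2008
Total = 10.02


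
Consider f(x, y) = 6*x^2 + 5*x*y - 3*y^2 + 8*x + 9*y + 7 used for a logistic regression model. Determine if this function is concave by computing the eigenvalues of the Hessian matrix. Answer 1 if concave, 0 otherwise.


The Hessian of f(x,y) = 6*x^2 + 5*x*y - 3*y^2 + 8*x + 9*y + 7 is:
H = [[12, 5], [5, -6]]
Trace = 12 - 6 = 6
Determinant = 12*-6 - (5)^2 = -97
Discriminant = (6)^2 - 4*-97 = 424.0
Eigenvalues: lambda_1 = -7.2956, lambda_2 = 13.2956
The function is not concave.

0


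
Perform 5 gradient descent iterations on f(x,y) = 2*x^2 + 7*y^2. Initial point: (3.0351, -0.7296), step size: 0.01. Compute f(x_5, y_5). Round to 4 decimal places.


Gradient descent on f(x,y) = 2*x^2 + 7*y^2.
Starting point: (3.0351, -0.7296), alpha = 0.01
Step 1: grad_x = 2*2*3.0351 = 12.1404, grad_y = 2*7*-0.7296 = -10.2144
  x_1 = 3.0351 - 0.01*12.1404 = 2.9137
  y_1 = -0.7296 - 0.01*-10.2144 = -0.6275
Step 2: grad_x = 2*2*2.9137 = 11.6548, grad_y = 2*7*-0.6275 = -8.7844
  x_2 = 2.9137 - 0.01*11.6548 = 2.7971
  y_2 = -0.6275 - 0.01*-8.7844 = -0.5396
Step 3: grad_x = 2*2*2.7971 = 11.1886, grad_y = 2*7*-0.5396 = -7.5546
  x_3 = 2.7971 - 0.01*11.1886 = 2.6853
  y_3 = -0.5396 - 0.01*-7.5546 = -0.4641
Step 4: grad_x = 2*2*2.6853 = 10.741, grad_y = 2*7*-0.4641 = -6.4969
  x_4 = 2.6853 - 0.01*10.741 = 2.5779
  y_4 = -0.4641 - 0.01*-6.4969 = -0.3991
Step 5: grad_x = 2*2*2.5779 = 10.3114, grad_y = 2*7*-0.3991 = -5.5874
  x_5 = 2.5779 - 0.01*10.3114 = 2.4747
  y_5 = -0.3991 - 0.01*-5.5874 = -0.3432
f(2.4747, -0.3432) = 2*2.4747^2 + 7*(-0.3432)^2 = 13.0733


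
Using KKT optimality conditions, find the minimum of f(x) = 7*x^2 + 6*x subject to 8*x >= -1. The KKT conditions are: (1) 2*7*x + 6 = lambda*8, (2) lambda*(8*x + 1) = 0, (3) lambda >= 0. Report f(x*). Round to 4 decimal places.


Step 1: Try lambda = 0 (constraint inactive).
x_unc = -6/(2*7) = -0.4286
Check: 8*-0.4286 = -3.4288 < -1 -- violated!
Step 2: Constraint must be active: 8*x = -1
x* = -1/8 = -0.125
lambda = (2*7*(-0.125) + 6)/8 = 0.5313
Step 3: Compute optimal value.
f(x*) = 7*(-0.125)^2 + 6*(-0.125) = -0.6406


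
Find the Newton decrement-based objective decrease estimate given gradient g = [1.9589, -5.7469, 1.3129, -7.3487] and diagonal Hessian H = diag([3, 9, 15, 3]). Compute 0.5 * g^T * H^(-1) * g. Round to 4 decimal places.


Step 1: H is diagonal, so H^(-1) * g = [0.653, -0.6385, 0.0875, -2.4496].
Step 2: g^T H^(-1) g = sum_i g_i^2 / H_ii
  = (1.9589)^2/3 + (-5.7469)^2/9 + (1.3129)^2/15 + (-7.3487)^2/3
  = 1.2791 + 3.6697 + 0.1149 + 18.0011 = 23.0648
Step 3: Objective decrease = 0.5 * g^T H^(-1) g = 11.5324


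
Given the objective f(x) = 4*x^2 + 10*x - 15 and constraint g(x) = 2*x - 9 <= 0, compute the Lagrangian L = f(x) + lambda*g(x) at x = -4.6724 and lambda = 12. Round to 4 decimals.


Step 1: Evaluate f(x).
f(-4.6724) = 4*(-4.6724)^2 + 10*(-4.6724) - 15 = 25.6013
Step 2: Evaluate g(x).
g(-4.6724) = 2*-4.6724 - 9 = -18.3448
Step 3: Compute Lagrangian.
L = 25.6013 + 12*-18.3448 = -194.5363


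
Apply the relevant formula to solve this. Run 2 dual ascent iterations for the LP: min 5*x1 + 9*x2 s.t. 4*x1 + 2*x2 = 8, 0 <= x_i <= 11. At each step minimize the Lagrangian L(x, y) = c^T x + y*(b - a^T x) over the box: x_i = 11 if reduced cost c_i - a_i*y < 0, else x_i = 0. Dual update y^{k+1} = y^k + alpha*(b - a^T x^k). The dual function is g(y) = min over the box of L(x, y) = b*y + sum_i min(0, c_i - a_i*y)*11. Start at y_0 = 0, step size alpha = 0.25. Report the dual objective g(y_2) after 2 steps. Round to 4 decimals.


Dual ascent for LP: min 5*x1 + 9*x2, 4*x1 + 2*x2 = 8, 0 <= x_i <= 11
Step 1: y^k = 0.0, reduced costs: (5.0, 9.0)
  x^k = (0.0, 0.0), subgradient = b - a^T x = 8.0
  y^{k+1} = 0.0 + 0.25*8.0 = 2.0
Step 2: y^k = 2.0, reduced costs: (-3.0, 5.0)
  x^k = (11.0, 0.0), subgradient = b - a^T x = -36.0
  y^{k+1} = 2.0 + 0.25*-36.0 = -7.0
Dual objective at y_2 = -7.0: reduced costs (33.0, 23.0), box minimizer x = (0.0, 0.0)
g(y_2) = b*y + (c1 - a1*y)*x1 + (c2 - a2*y)*x2 = 8*(-7.0) + 33.0*0.0 + 23.0*0.0 = -56.0 + 0.0 + 0.0 = -56.0


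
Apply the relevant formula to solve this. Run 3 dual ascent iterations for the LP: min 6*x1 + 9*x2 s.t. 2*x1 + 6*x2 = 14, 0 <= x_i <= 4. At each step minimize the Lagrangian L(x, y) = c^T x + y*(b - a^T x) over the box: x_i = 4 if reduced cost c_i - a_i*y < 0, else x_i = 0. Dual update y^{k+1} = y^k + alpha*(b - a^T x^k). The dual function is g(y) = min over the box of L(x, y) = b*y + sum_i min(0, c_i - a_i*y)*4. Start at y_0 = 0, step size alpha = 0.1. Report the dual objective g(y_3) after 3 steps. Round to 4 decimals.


Dual ascent for LP: min 6*x1 + 9*x2, 2*x1 + 6*x2 = 14, 0 <= x_i <= 4
Step 1: y^k = 0.0, reduced costs: (6.0, 9.0)
  x^k = (0.0, 0.0), subgradient = b - a^T x = 14.0
  y^{k+1} = 0.0 + 0.1*14.0 = 1.4
Step 2: y^k = 1.4, reduced costs: (3.2, 0.6)
  x^k = (0.0, 0.0), subgradient = b - a^T x = 14.0
  y^{k+1} = 1.4 + 0.1*14.0 = 2.8
Step 3: y^k = 2.8, reduced costs: (0.4, -7.8)
  x^k = (0.0, 4.0), subgradient = b - a^T x = -10.0
  y^{k+1} = 2.8 + 0.1*-10.0 = 1.8
Dual objective at y_3 = 1.8: reduced costs (2.4, -1.8), box minimizer x = (0.0, 4.0)
g(y_3) = b*y + (c1 - a1*y)*x1 + (c2 - a2*y)*x2 = 14*1.8 + 2.4*0.0 + (-1.8)*4.0 = 25.2 + 0.0 - 7.2 = 18.0


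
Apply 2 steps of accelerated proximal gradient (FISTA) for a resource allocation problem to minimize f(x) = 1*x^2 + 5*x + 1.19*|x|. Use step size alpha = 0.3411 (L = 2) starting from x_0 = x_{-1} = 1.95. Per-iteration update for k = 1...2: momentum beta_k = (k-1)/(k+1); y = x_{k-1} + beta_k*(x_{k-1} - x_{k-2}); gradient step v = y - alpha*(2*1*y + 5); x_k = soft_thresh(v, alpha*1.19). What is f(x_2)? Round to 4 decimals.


FISTA on f(x) = 1*x^2 + 5*x + 1.19*|x|
L = 2, alpha = 0.3411
Iteration 1: beta = 0.0, y = 1.95 + 0.0*(1.95 - 1.95) = 1.95
  grad(y) = 8.9, v = y - alpha*grad = -1.0858
  prox(v) = soft_thresh(-1.0858, 0.4059) = -0.6799
Iteration 2: beta = 0.3333, y = -0.6799 + 0.3333*(-0.6799 - 1.95) = -1.5565
  grad(y) = 1.887, v = y - alpha*grad = -2.2002
  prox(v) = soft_thresh(-2.2002, 0.4059) = -1.7942
f(x_2) = 1*(-1.7942)^2 + 5*(-1.7942) + 1.19*|-1.7942| = -3.6168


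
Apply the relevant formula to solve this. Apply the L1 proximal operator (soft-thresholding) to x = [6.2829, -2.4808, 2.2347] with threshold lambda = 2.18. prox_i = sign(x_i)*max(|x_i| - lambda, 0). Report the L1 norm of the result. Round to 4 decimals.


Soft-thresholding with lambda = 2.18:
prox(6.2829) = sign(6.2829)*max(|6.2829| - 2.18, 0) = 4.1029
prox(-2.4808) = sign(-2.4808)*max(|-2.4808| - 2.18, 0) = -0.3008
prox(2.2347) = sign(2.2347)*max(|2.2347| - 2.18, 0) = 0.0547
prox(x) = [4.1029, -0.3008, 0.0547]
||prox(x)||_1 = 4.1029 + 0.3008 + 0.0547 = 4.4584


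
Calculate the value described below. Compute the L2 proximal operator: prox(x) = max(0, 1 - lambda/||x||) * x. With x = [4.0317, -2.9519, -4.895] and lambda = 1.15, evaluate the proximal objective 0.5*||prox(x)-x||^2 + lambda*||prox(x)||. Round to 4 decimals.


Step 1: Compute ||x||.
||x|| = 6.995
Step 2: Compute scaling factor.
scale = max(0, 1 - 1.15/6.995) = 0.8356
Step 3: prox(x) = [3.3689, -2.4666, -4.0902]
||prox(x)|| = 5.845
Step 4: Proximal objective.
0.5*||prox-x||^2 = 0.6613
lambda*||prox|| = 6.7218
Total = 7.3829


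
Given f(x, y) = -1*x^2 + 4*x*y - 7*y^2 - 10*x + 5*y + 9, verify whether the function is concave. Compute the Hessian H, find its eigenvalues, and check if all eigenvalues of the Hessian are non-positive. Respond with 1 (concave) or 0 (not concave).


The Hessian of f(x,y) = -1*x^2 + 4*x*y - 7*y^2 - 10*x + 5*y + 9 is:
H = [[-2, 4], [4, -14]]
Trace = -2 - 14 = -16
Determinant = -2*-14 - (4)^2 = 12
Discriminant = (-16)^2 - 4*12 = 208.0
Eigenvalues: lambda_1 = -15.2111, lambda_2 = -0.7889
The function is concave.

1


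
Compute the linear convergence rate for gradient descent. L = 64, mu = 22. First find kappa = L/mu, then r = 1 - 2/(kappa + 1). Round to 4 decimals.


Step 1: Compute the condition number.
kappa = L/mu = 64/22 = 2.9091
Step 2: Compute the convergence rate.
r = 1 - 2/(kappa + 1) = 1 - 2*mu/(L + mu) = (L - mu)/(L + mu) = 42/86 = 0.4884


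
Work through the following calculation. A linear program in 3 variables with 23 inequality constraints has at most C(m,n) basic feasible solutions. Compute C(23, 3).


Each vertex corresponds to some choice of n active constraints out of m, so the number of vertices is at most C(m, n) = m! / (n!(m-n)!).
m = 23, n = 3
Numerator: 23 * 22 * 21
Denominator: 3! = 6
C(23, 3) = 1771


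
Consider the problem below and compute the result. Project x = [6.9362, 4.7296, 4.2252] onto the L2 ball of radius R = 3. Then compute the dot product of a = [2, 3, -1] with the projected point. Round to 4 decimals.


Step 1: Compute ||x|| (intermediates to 6 decimals).
||x|| = sqrt(6.9362^2 + 4.7296^2 + 4.2252^2) = 9.398527
Step 2: Project.
Since ||x|| > R, scale = R/||x|| = 3/9.398527 = 0.319199, proj(x) = scale * x
proj(x) = [2.214028, 1.509684, 1.34868]
Step 3: Dot product.
a^T * proj(x) = 2*2.214028 + 3*1.509684 - 1*1.34868 = 7.6084


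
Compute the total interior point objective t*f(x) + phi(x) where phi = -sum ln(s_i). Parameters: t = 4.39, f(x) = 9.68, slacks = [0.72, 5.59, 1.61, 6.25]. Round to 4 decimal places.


Step 1: Compute log-barrier.
ln values: [-0.3285, 1.721, 0.4762, 1.8326]
phi = -(-0.3285 + 1.721 + 0.4762 + 1.8326) = -3.7013
Step 2: Compute augmented objective.
t*f(x) = 4.39*9.68 = 42.4952
Total = 42.4952 - 3.7013 = 38.7939


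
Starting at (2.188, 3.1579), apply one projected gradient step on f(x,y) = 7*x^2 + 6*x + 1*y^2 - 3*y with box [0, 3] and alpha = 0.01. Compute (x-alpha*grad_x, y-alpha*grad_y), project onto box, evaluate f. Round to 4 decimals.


Step 1: Compute gradient at (2.188, 3.1579).
grad_x = 2*7*2.188 + 6 = 36.632
grad_y = 2*1*3.1579 - 3 = 3.3158
Step 2: Gradient step.
x_raw = 2.188 - 0.01*36.632 = 1.8217
y_raw = 3.1579 - 0.01*3.3158 = 3.1247
Step 3: Project onto [0, 3].
x_proj = clip(1.8217) = 1.8217
y_proj = clip(3.1247) = 3.0
Step 4: Evaluate f.
f(1.8217, 3.0) = 34.1597


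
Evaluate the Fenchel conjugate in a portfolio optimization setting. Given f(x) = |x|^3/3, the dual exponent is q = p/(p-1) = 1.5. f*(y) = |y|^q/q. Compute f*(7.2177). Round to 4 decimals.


The conjugate exponent q satisfies 1/p + 1/q = 1.
p = 3, so q = 3/(3 - 1) = 1.5
|y|^q = 7.2177^1.5 = 19.3909
f*(7.2177) = 19.3909 / 1.5 = 12.9273


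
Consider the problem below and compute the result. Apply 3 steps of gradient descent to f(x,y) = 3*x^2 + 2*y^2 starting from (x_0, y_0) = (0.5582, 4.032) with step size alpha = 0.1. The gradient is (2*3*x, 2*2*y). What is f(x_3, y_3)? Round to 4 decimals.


Gradient descent on f(x,y) = 3*x^2 + 2*y^2.
Starting point: (0.5582, 4.032), alpha = 0.1
Step 1: grad_x = 2*3*0.5582 = 3.3492, grad_y = 2*2*4.032 = 16.128
  x_1 = 0.5582 - 0.1*3.3492 = 0.2233
  y_1 = 4.032 - 0.1*16.128 = 2.4192
Step 2: grad_x = 2*3*0.2233 = 1.3397, grad_y = 2*2*2.4192 = 9.6768
  x_2 = 0.2233 - 0.1*1.3397 = 0.0893
  y_2 = 2.4192 - 0.1*9.6768 = 1.4515
Step 3: grad_x = 2*3*0.0893 = 0.5359, grad_y = 2*2*1.4515 = 5.8061
  x_3 = 0.0893 - 0.1*0.5359 = 0.0357
  y_3 = 1.4515 - 0.1*5.8061 = 0.8709
f(0.0357, 0.8709) = 3*0.0357^2 + 2*0.8709^2 = 1.5208
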